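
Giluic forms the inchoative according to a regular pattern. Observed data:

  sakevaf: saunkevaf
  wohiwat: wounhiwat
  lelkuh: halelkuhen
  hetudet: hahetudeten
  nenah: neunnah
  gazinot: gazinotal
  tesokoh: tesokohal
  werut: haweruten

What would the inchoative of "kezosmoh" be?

"kezosmoh" has last vowel 'o'. The stems whose last vowel is 'o' (tesokoh → tesokohal, gazinot → gazinotal) add -al.
So kezosmoh → kezosmohal.

kezosmohal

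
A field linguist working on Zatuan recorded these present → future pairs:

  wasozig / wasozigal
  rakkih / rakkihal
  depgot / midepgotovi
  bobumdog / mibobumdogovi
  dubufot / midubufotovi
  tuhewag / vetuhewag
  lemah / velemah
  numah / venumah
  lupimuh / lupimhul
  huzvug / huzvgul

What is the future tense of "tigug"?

tiggul

wasozig and bobumdog both end in -g yet inflect differently (wasozigal, mibobumdogovi), so the final letter is not what conditions the rule; the last vowel is.
"tigug" has last vowel 'u'. The stems whose last vowel is 'u' (lupimuh → lupimhul, huzvug → huzvgul) delete the last vowel and add -ul.
So tigug → tiggul.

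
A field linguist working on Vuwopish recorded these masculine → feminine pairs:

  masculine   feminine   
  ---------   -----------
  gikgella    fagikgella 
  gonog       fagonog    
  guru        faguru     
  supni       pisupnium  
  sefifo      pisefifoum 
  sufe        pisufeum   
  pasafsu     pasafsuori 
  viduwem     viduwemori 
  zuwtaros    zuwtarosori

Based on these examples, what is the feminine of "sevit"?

"sevit" begins with s-. The stems beginning with s- (supni → pisupnium, sefifo → pisefifoum, sufe → pisufeum) add pi- … -um around the stem.
So sevit → pisevitum.

pisevitum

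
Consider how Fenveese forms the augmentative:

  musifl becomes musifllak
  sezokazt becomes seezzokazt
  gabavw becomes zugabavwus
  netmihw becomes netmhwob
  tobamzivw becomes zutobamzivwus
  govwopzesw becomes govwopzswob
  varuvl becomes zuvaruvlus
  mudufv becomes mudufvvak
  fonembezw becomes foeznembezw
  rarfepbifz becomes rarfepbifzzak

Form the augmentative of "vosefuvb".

"vosefuvb" has second-to-last letter 'v'. The stems whose second-to-last letter is 'v' (varuvl → zuvaruvlus, tobamzivw → zutobamzivwus, gabavw → zugabavwus) add zu- … -us around the stem.
The other patterns: stems whose second-to-last letter is 'z' insert -ez- after the first vowel; stems whose second-to-last letter is 'f' double the final consonant and add -ak; stems whose second-to-last letter is 'h' or 's' delete the last vowel and add -ob.
So vosefuvb → zuvosefuvbus.

zuvosefuvbus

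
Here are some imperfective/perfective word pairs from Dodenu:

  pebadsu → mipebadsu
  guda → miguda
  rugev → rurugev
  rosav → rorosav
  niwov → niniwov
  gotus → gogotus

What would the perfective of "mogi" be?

mimogi

"mogi" ends in a vowel. The stems ending in a vowel (pebadsu → mipebadsu, guda → miguda) add the prefix mi-.
The other pattern: stems ending in a consonant repeat the first consonant+vowel as a prefix.
So mogi → mimogi.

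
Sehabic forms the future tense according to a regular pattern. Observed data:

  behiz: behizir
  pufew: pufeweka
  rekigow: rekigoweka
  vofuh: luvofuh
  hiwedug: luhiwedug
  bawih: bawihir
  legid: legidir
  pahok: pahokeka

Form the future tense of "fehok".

fehokeka

bawih and vofuh both end in -h yet inflect differently (bawihir, luvofuh), so the final letter is not what conditions the rule; the last vowel is.
"fehok" has last vowel 'o'. The stems whose last vowel is 'o' (rekigow → rekigoweka, pahok → pahokeka) add -eka.
The other patterns: stems whose last vowel is 'i' add -ir; stems whose last vowel is 'u' add the prefix lu-.
So fehok → fehokeka.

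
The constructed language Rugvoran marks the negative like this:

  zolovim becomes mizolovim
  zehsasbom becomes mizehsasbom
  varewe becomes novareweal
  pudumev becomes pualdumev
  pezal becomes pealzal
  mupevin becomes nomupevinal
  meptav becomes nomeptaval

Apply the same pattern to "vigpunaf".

novigpunafal

"vigpunaf" begins with v-. The one such stem in the data (varewe → novareweal) adds no- … -al around the stem, so the same rule applies.
So vigpunaf → novigpunafal.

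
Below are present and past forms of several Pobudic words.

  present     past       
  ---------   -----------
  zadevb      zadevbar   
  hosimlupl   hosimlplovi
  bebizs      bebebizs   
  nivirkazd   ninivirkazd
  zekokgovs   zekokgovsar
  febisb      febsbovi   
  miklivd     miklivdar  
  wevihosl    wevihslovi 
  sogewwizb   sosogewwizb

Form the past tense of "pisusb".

zadevb and sogewwizb both end in -b yet inflect differently (zadevbar, sosogewwizb), so the final letter is not what conditions the rule; the second-to-last letter is.
"pisusb" has second-to-last letter 's'. The stems whose second-to-last letter is 's' (wevihosl → wevihslovi, febisb → febsbovi) delete the last vowel and add -ovi.
The other patterns: stems whose second-to-last letter is 'v' add -ar; stems whose second-to-last letter is 'z' repeat the first consonant+vowel as a prefix.
So pisusb → pissbovi.

pissbovi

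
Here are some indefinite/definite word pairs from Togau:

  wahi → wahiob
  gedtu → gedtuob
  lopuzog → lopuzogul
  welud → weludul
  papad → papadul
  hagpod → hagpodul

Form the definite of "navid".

gedtu and welud both have last vowel 'u' yet inflect differently (gedtuob, weludul), so the last vowel is not what conditions the rule; whether the stem ends in a vowel or a consonant is.
"navid" ends in a consonant. The stems ending in a consonant (hagpod → hagpodul, lopuzog → lopuzogul, papad → papadul) add -ul.
The other pattern: stems ending in a vowel add -ob.
So navid → navidul.

navidul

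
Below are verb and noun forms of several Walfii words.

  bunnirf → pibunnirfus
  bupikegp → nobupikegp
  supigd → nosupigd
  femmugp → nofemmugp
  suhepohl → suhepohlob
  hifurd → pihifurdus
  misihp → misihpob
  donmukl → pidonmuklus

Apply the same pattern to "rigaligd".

bupikegp and misihp both end in -p yet inflect differently (nobupikegp, misihpob), so the final letter is not what conditions the rule; the second-to-last letter is.
"rigaligd" has second-to-last letter 'g'. The stems whose second-to-last letter is 'g' (bupikegp → nobupikegp, supigd → nosupigd, femmugp → nofemmugp) add the prefix no-.
So rigaligd → norigaligd.

norigaligd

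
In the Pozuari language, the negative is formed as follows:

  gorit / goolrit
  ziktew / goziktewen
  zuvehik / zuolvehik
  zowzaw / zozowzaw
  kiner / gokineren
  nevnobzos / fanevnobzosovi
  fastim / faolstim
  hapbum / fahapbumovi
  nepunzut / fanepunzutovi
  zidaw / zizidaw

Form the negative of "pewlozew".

gopewlozewen

"pewlozew" has last vowel 'e'. The stems whose last vowel is 'e' (ziktew → goziktewen, kiner → gokineren) add go- … -en around the stem.
The other patterns: stems whose last vowel is 'i' insert -ol- after the first vowel; stems whose last vowel is 'a' repeat the first consonant+vowel as a prefix; stems whose last vowel is 'o' or 'u' add fa- … -ovi around the stem.
So pewlozew → gopewlozewen.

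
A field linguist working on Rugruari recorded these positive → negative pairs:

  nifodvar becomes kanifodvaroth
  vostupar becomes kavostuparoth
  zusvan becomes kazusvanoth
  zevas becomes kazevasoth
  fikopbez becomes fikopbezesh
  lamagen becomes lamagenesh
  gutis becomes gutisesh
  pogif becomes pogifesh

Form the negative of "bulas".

kabulasoth

zusvan and lamagen both end in -n yet inflect differently (kazusvanoth, lamagenesh), so the final letter is not what conditions the rule; the last vowel is.
"bulas" has last vowel 'a'. The stems whose last vowel is 'a' (nifodvar → kanifodvaroth, vostupar → kavostuparoth, zusvan → kazusvanoth) add ka- … -oth around the stem.
The other pattern: stems whose last vowel is 'e' or 'i' add -esh.
So bulas → kabulasoth.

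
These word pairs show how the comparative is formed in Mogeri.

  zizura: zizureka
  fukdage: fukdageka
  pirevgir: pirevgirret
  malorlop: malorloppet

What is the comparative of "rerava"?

"rerava" ends in a vowel. The stems ending in a vowel (zizura → zizureka, fukdage → fukdageka) drop the final letter and add -eka.
So rerava → reraveka.

reraveka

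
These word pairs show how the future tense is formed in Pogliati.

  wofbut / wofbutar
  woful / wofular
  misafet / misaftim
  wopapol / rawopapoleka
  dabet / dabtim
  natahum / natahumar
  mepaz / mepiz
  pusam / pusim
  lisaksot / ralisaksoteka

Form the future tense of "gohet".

"gohet" has last vowel 'e'. The stems whose last vowel is 'e' (dabet → dabtim, misafet → misaftim) delete the last vowel and add -im.
So gohet → gohtim.

gohtim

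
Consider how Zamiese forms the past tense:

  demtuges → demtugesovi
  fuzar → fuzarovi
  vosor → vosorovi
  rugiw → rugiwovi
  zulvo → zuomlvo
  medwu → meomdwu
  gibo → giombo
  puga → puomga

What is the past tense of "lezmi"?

leomzmi

vosor and zulvo both have last vowel 'o' yet inflect differently (vosorovi, zuomlvo), so the last vowel is not what conditions the rule; whether the stem ends in a vowel or a consonant is.
"lezmi" ends in a vowel. The stems ending in a vowel (zulvo → zuomlvo, medwu → meomdwu, gibo → giombo) insert -om- after the first vowel.
The other pattern: stems ending in a consonant add -ovi.
So lezmi → leomzmi.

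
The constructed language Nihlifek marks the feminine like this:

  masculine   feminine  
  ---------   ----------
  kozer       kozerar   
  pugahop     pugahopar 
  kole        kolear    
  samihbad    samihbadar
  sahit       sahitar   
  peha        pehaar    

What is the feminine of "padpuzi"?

padpuziar

Every pair shown (kozer → kozerar, pugahop → pugahopar, kole → kolear, …) follows the same rule: add -ar.
So padpuzi → padpuziar.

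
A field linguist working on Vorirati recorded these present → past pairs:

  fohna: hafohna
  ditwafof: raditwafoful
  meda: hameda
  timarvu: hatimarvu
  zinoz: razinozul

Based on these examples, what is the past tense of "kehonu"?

meda and zinoz both have 2 vowels yet inflect differently (hameda, razinozul), so the number of vowels is not what conditions the rule; whether the stem ends in a vowel or a consonant is.
"kehonu" ends in a vowel. The stems ending in a vowel (timarvu → hatimarvu, meda → hameda, fohna → hafohna) add the prefix ha-.
The other pattern: stems ending in a consonant add ra- … -ul around the stem.
So kehonu → hakehonu.

hakehonu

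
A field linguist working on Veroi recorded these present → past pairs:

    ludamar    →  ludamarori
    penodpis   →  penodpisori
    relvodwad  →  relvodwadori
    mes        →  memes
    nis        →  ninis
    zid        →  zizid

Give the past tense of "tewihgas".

penodpis and mes both end in -s yet inflect differently (penodpisori, memes), so the final letter is not what conditions the rule; the number of vowels is.
"tewihgas" has 3 vowels. The stems with 3 vowels (ludamar → ludamarori, penodpis → penodpisori, relvodwad → relvodwadori) add -ori.
The other pattern: stems with 1 vowel repeat the first consonant+vowel as a prefix.
So tewihgas → tewihgasori.

tewihgasori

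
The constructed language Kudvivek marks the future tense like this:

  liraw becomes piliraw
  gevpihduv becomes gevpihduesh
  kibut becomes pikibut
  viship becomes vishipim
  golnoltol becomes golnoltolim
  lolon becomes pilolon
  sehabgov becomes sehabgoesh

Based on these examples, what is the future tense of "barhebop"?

barhebopim

sehabgov and golnoltol both have last vowel 'o' yet inflect differently (sehabgoesh, golnoltolim), so the last vowel is not what conditions the rule; the final letter is.
"barhebop" ends in -p. The one such stem in the data (viship → vishipim) adds -im, so the same rule applies.
The other patterns: stems ending in -v drop the final letter and add -esh; stems ending in -n, -t or -w add the prefix pi-.
So barhebop → barhebopim.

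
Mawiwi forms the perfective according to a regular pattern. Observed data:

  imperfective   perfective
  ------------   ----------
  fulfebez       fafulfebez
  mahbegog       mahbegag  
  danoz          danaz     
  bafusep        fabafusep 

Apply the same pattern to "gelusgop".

gelusgap

fulfebez and danoz both end in -z yet inflect differently (fafulfebez, danaz), so the final letter is not what conditions the rule; the last vowel is.
"gelusgop" has last vowel 'o'. The stems whose last vowel is 'o' (danoz → danaz, mahbegog → mahbegag) change the last vowel to 'a'.
The other pattern: stems whose last vowel is 'e' add the prefix fa-.
So gelusgop → gelusgap.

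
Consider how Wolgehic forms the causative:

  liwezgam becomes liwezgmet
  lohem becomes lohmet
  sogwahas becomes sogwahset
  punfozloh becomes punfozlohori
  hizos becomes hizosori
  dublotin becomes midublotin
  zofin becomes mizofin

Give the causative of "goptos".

goptosori

"goptos" has last vowel 'o'. The stems whose last vowel is 'o' (punfozloh → punfozlohori, hizos → hizosori) add -ori.
So goptos → goptosori.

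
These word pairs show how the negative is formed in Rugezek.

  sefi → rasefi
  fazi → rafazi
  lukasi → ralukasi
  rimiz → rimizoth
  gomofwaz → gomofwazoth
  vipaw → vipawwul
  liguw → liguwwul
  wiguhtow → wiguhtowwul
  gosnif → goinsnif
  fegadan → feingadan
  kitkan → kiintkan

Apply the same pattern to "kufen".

kuinfen

sefi and rimiz both have last vowel 'i' yet inflect differently (rasefi, rimizoth), so the last vowel is not what conditions the rule; the final letter is.
"kufen" ends in -n. The stems ending in -n (fegadan → feingadan, kitkan → kiintkan) insert -in- after the first vowel.
The other patterns: stems ending in -i add the prefix ra-; stems ending in -z add -oth; stems ending in -w double the final consonant and add -ul.
So kufen → kuinfen.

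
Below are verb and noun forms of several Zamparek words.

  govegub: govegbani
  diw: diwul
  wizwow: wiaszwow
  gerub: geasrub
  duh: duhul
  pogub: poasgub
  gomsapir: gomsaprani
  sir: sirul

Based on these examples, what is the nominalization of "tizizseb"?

"tizizseb" has 3 vowels. The stems with 3 vowels (govegub → govegbani, gomsapir → gomsaprani) delete the last vowel and add -ani.
The other patterns: stems with 1 vowel add -ul; stems with 2 vowels insert -as- after the first vowel.
So tizizseb → tizizsbani.

tizizsbani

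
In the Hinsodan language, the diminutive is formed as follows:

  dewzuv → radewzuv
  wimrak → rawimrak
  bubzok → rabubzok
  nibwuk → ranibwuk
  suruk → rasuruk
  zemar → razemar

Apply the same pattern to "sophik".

rasophik

Every pair shown (dewzuv → radewzuv, wimrak → rawimrak, bubzok → rabubzok, …) follows the same rule: add the prefix ra-.
So sophik → rasophik.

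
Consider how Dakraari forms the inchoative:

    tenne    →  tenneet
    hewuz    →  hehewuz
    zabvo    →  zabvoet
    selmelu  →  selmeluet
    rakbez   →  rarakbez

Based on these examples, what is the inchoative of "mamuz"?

rakbez and tenne both have last vowel 'e' yet inflect differently (rarakbez, tenneet), so the last vowel is not what conditions the rule; whether the stem ends in a vowel or a consonant is.
"mamuz" ends in a consonant. The stems ending in a consonant (hewuz → hehewuz, rakbez → rarakbez) repeat the first consonant+vowel as a prefix.
The other pattern: stems ending in a vowel add -et.
So mamuz → mamamuz.

mamamuz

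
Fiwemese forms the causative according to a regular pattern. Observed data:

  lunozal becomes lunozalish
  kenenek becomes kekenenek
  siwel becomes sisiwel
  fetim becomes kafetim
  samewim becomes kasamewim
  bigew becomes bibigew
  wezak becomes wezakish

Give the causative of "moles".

kenenek and wezak both end in -k yet inflect differently (kekenenek, wezakish), so the final letter is not what conditions the rule; the last vowel is.
"moles" has last vowel 'e'. The stems whose last vowel is 'e' (kenenek → kekenenek, bigew → bibigew, siwel → sisiwel) repeat the first consonant+vowel as a prefix.
So moles → momoles.

momoles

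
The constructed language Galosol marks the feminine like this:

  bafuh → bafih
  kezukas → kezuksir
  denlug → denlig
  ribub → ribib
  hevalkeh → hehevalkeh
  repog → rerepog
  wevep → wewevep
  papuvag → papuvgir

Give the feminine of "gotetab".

gotetbir

denlug and papuvag both end in -g yet inflect differently (denlig, papuvgir), so the final letter is not what conditions the rule; the last vowel is.
"gotetab" has last vowel 'a'. The stems whose last vowel is 'a' (kezukas → kezuksir, papuvag → papuvgir) delete the last vowel and add -ir.
So gotetab → gotetbir.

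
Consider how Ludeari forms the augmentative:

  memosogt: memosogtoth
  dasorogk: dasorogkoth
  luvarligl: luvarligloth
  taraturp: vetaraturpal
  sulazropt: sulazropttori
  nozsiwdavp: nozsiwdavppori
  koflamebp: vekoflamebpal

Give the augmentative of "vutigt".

"vutigt" has second-to-last letter 'g'. The stems whose second-to-last letter is 'g' (dasorogk → dasorogkoth, luvarligl → luvarligloth, memosogt → memosogtoth) add -oth.
The other patterns: stems whose second-to-last letter is 'p' or 'v' double the final consonant and add -ori; stems whose second-to-last letter is 'b' or 'r' add ve- … -al around the stem.
So vutigt → vutigtoth.

vutigtoth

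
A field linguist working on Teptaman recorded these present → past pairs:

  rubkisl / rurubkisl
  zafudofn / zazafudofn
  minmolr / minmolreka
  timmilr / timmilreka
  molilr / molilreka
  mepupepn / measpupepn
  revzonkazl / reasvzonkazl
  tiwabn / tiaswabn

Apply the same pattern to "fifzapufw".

fififzapufw

zafudofn and mepupepn both end in -n yet inflect differently (zazafudofn, measpupepn), so the final letter is not what conditions the rule; the second-to-last letter is.
"fifzapufw" has second-to-last letter 'f'. The one such stem in the data (zafudofn → zazafudofn) repeats the first consonant+vowel as a prefix (as does rubkisl), so the same rule applies.
The other patterns: stems whose second-to-last letter is 'l' add -eka; stems whose second-to-last letter is 'b', 'p' or 'z' insert -as- after the first vowel.
So fifzapufw → fififzapufw.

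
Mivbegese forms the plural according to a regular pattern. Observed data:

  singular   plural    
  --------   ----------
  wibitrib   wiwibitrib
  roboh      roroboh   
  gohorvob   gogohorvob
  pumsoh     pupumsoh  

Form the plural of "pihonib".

pipihonib

Every pair shown (wibitrib → wiwibitrib, roboh → roroboh, gohorvob → gogohorvob, …) follows the same rule: repeat the first consonant+vowel as a prefix.
So pihonib → pipihonib.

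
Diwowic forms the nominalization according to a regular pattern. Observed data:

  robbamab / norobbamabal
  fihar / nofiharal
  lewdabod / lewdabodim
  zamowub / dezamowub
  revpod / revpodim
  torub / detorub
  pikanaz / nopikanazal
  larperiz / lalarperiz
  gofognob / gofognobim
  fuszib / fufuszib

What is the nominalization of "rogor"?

"rogor" has last vowel 'o'. The stems whose last vowel is 'o' (lewdabod → lewdabodim, revpod → revpodim, gofognob → gofognobim) add -im.
The other patterns: stems whose last vowel is 'a' add no- … -al around the stem; stems whose last vowel is 'u' add the prefix de-; stems whose last vowel is 'i' repeat the first consonant+vowel as a prefix.
So rogor → rogorim.

rogorim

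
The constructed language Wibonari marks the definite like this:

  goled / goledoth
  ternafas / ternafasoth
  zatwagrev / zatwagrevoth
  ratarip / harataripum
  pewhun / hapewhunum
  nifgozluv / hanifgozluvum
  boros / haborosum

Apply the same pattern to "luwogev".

zatwagrev and nifgozluv both end in -v yet inflect differently (zatwagrevoth, hanifgozluvum), so the final letter is not what conditions the rule; the last vowel is.
"luwogev" has last vowel 'e'. The stems whose last vowel is 'e' (goled → goledoth, zatwagrev → zatwagrevoth) add -oth.
The other pattern: stems whose last vowel is 'i', 'o' or 'u' add ha- … -um around the stem.
So luwogev → luwogevoth.

luwogevoth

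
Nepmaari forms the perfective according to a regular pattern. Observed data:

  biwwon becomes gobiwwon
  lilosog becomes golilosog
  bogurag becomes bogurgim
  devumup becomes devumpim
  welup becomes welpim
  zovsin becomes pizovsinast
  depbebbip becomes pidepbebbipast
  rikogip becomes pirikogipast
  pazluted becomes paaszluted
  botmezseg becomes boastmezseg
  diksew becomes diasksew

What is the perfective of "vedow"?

lilosog and bogurag both end in -g yet inflect differently (golilosog, bogurgim), so the final letter is not what conditions the rule; the last vowel is.
"vedow" has last vowel 'o'. The stems whose last vowel is 'o' (biwwon → gobiwwon, lilosog → golilosog) add the prefix go-.
The other patterns: stems whose last vowel is 'a' or 'u' delete the last vowel and add -im; stems whose last vowel is 'i' add pi- … -ast around the stem; stems whose last vowel is 'e' insert -as- after the first vowel.
So vedow → govedow.

govedow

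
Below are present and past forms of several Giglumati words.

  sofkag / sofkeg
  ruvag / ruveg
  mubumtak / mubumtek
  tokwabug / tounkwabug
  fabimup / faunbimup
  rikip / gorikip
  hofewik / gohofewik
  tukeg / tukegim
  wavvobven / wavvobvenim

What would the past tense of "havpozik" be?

"havpozik" has last vowel 'i'. The stems whose last vowel is 'i' (rikip → gorikip, hofewik → gohofewik) add the prefix go-.
The other patterns: stems whose last vowel is 'a' change the last vowel to 'e'; stems whose last vowel is 'u' insert -un- after the first vowel; stems whose last vowel is 'e' add -im.
So havpozik → gohavpozik.

gohavpozik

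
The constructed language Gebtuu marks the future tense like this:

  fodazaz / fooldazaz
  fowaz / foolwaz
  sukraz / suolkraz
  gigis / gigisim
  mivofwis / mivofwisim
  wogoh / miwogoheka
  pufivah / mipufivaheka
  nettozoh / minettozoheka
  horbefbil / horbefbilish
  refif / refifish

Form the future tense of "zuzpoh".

mizuzpoheka

fodazaz and pufivah both have last vowel 'a' yet inflect differently (fooldazaz, mipufivaheka), so the last vowel is not what conditions the rule; the final letter is.
"zuzpoh" ends in -h. The stems ending in -h (wogoh → miwogoheka, pufivah → mipufivaheka, nettozoh → minettozoheka) add mi- … -eka around the stem.
The other patterns: stems ending in -z insert -ol- after the first vowel; stems ending in -s add -im; stems ending in -f or -l add -ish.
So zuzpoh → mizuzpoheka.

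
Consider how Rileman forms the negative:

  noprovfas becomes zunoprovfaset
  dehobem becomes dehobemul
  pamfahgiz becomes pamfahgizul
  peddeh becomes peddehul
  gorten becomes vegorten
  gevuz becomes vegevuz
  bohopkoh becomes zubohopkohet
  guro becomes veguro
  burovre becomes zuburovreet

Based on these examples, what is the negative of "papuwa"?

pamfahgiz and gevuz both end in -z yet inflect differently (pamfahgizul, vegevuz), so the final letter is not what conditions the rule; the first letter is.
"papuwa" begins with p-. The stems beginning with p- (peddeh → peddehul, pamfahgiz → pamfahgizul) add -ul.
So papuwa → papuwaul.

papuwaul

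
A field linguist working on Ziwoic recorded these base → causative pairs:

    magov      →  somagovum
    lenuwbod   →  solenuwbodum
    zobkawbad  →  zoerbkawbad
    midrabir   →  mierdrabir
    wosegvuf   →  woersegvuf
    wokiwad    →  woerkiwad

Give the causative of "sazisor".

sosazisorum

"sazisor" has last vowel 'o'. The stems whose last vowel is 'o' (magov → somagovum, lenuwbod → solenuwbodum) add so- … -um around the stem.
The other pattern: stems whose last vowel is 'a', 'i' or 'u' insert -er- after the first vowel.
So sazisor → sosazisorum.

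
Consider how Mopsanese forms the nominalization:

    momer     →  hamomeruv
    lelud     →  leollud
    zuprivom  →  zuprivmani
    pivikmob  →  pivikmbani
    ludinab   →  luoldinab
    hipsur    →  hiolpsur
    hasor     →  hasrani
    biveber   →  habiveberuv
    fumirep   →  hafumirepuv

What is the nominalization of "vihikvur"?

hasor and biveber both end in -r yet inflect differently (hasrani, habiveberuv), so the final letter is not what conditions the rule; the last vowel is.
"vihikvur" has last vowel 'u'. The stems whose last vowel is 'u' (lelud → leollud, hipsur → hiolpsur) insert -ol- after the first vowel.
So vihikvur → violhikvur.

violhikvur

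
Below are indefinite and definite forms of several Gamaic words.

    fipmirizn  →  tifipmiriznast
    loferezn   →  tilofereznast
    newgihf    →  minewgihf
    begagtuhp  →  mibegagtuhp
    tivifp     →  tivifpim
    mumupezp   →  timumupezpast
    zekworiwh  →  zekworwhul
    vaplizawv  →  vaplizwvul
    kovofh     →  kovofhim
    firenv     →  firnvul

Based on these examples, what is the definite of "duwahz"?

miduwahz

tivifp and begagtuhp both end in -p yet inflect differently (tivifpim, mibegagtuhp), so the final letter is not what conditions the rule; the second-to-last letter is.
"duwahz" has second-to-last letter 'h'. The stems whose second-to-last letter is 'h' (begagtuhp → mibegagtuhp, newgihf → minewgihf) add the prefix mi-.
The other patterns: stems whose second-to-last letter is 'f' add -im; stems whose second-to-last letter is 'z' add ti- … -ast around the stem; stems whose second-to-last letter is 'n' or 'w' delete the last vowel and add -ul.
So duwahz → miduwahz.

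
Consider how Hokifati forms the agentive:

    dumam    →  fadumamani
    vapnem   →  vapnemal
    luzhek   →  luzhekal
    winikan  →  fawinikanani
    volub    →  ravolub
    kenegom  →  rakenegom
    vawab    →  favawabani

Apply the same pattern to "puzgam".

vapnem and dumam both end in -m yet inflect differently (vapnemal, fadumamani), so the final letter is not what conditions the rule; the last vowel is.
"puzgam" has last vowel 'a'. The stems whose last vowel is 'a' (winikan → fawinikanani, vawab → favawabani, dumam → fadumamani) add fa- … -ani around the stem.
So puzgam → fapuzgamani.

fapuzgamani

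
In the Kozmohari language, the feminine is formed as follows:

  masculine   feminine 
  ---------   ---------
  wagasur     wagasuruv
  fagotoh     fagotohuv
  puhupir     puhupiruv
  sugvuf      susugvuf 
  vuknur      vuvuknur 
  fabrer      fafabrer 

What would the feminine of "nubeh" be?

nunubeh

wagasur and vuknur both end in -r yet inflect differently (wagasuruv, vuvuknur), so the final letter is not what conditions the rule; the number of vowels is.
"nubeh" has 2 vowels. The stems with 2 vowels (sugvuf → susugvuf, vuknur → vuvuknur, fabrer → fafabrer) repeat the first consonant+vowel as a prefix.
So nubeh → nunubeh.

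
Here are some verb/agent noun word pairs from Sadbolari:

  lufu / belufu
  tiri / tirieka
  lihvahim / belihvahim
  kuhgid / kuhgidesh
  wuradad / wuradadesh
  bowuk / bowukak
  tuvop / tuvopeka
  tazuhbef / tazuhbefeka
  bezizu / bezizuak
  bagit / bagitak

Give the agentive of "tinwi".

lufu and bezizu both end in -u yet inflect differently (belufu, bezizuak), so the final letter is not what conditions the rule; the first letter is.
"tinwi" begins with t-. The stems beginning with t- (tuvop → tuvopeka, tazuhbef → tazuhbefeka, tiri → tirieka) add -eka.
So tinwi → tinwieka.

tinwieka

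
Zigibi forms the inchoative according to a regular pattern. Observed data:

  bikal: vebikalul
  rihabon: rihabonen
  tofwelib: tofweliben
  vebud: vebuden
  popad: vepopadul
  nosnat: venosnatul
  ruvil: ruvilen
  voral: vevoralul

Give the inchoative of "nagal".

venagalul

"nagal" has last vowel 'a'. The stems whose last vowel is 'a' (voral → vevoralul, popad → vepopadul, bikal → vebikalul) add ve- … -ul around the stem.
The other pattern: stems whose last vowel is 'i', 'o' or 'u' add -en.
So nagal → venagalul.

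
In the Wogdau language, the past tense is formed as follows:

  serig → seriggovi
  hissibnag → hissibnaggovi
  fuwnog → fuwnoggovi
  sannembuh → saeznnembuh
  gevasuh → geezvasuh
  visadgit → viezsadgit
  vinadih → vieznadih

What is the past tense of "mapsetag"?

mapsetaggovi

serig and visadgit both have last vowel 'i' yet inflect differently (seriggovi, viezsadgit), so the last vowel is not what conditions the rule; the final letter is.
"mapsetag" ends in -g. The stems ending in -g (serig → seriggovi, hissibnag → hissibnaggovi, fuwnog → fuwnoggovi) double the final consonant and add -ovi.
So mapsetag → mapsetaggovi.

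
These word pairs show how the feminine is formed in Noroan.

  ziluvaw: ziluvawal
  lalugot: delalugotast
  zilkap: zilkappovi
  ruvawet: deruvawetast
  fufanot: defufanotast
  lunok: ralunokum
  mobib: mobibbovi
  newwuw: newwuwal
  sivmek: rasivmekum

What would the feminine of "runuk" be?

ruvawet and sivmek both have last vowel 'e' yet inflect differently (deruvawetast, rasivmekum), so the last vowel is not what conditions the rule; the final letter is.
"runuk" ends in -k. The stems ending in -k (sivmek → rasivmekum, lunok → ralunokum) add ra- … -um around the stem.
The other patterns: stems ending in -t add de- … -ast around the stem; stems ending in -w add -al; stems ending in -b or -p double the final consonant and add -ovi.
So runuk → rarunukum.

rarunukum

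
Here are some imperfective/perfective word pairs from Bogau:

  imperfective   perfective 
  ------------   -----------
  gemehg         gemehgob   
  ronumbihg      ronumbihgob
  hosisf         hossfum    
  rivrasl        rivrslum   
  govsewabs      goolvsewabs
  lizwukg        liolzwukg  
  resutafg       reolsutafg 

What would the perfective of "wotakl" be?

gemehg and lizwukg both end in -g yet inflect differently (gemehgob, liolzwukg), so the final letter is not what conditions the rule; the second-to-last letter is.
"wotakl" has second-to-last letter 'k'. The one such stem in the data (lizwukg → liolzwukg) inserts -ol- after the first vowel (as do govsewabs, resutafg), so the same rule applies.
The other patterns: stems whose second-to-last letter is 'h' add -ob; stems whose second-to-last letter is 's' delete the last vowel and add -um.
So wotakl → wooltakl.

wooltakl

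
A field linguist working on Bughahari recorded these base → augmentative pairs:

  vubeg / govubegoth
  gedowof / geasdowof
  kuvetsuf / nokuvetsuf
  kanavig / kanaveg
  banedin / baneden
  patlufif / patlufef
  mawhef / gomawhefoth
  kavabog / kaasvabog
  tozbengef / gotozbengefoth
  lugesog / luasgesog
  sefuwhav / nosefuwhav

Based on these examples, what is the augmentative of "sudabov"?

suasdabov

kanavig and lugesog both end in -g yet inflect differently (kanaveg, luasgesog), so the final letter is not what conditions the rule; the last vowel is.
"sudabov" has last vowel 'o'. The stems whose last vowel is 'o' (lugesog → luasgesog, gedowof → geasdowof, kavabog → kaasvabog) insert -as- after the first vowel.
The other patterns: stems whose last vowel is 'i' change the last vowel to 'e'; stems whose last vowel is 'e' add go- … -oth around the stem; stems whose last vowel is 'a' or 'u' add the prefix no-.
So sudabov → suasdabov.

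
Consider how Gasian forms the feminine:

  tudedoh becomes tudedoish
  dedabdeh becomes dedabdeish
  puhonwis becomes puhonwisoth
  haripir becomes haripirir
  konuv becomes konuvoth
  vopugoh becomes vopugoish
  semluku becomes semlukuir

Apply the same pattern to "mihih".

"mihih" ends in -h. The stems ending in -h (tudedoh → tudedoish, vopugoh → vopugoish, dedabdeh → dedabdeish) drop the final letter and add -ish.
So mihih → mihiish.

mihiish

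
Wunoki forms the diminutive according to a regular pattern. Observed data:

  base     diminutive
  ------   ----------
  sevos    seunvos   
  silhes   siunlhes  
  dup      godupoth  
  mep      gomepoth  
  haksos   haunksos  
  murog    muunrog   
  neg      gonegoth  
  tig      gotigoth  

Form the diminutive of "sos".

gososoth

tig and murog both end in -g yet inflect differently (gotigoth, muunrog), so the final letter is not what conditions the rule; the number of vowels is.
"sos" has 1 vowel. The stems with 1 vowel (mep → gomepoth, tig → gotigoth, dup → godupoth) add go- … -oth around the stem.
The other pattern: stems with 2 vowels insert -un- after the first vowel.
So sos → gososoth.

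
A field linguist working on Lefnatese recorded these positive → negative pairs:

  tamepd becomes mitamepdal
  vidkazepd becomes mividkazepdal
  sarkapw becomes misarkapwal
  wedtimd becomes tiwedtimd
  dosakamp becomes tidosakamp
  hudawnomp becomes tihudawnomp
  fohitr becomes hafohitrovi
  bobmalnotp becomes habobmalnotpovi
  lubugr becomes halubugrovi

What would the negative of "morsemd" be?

timorsemd

"morsemd" has second-to-last letter 'm'. The stems whose second-to-last letter is 'm' (wedtimd → tiwedtimd, dosakamp → tidosakamp, hudawnomp → tihudawnomp) add the prefix ti-.
So morsemd → timorsemd.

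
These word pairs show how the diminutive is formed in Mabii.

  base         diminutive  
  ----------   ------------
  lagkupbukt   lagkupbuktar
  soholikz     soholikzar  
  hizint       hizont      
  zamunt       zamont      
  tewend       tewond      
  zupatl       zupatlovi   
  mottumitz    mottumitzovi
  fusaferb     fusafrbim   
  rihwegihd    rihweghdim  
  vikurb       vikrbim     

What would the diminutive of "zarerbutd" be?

lagkupbukt and hizint both end in -t yet inflect differently (lagkupbuktar, hizont), so the final letter is not what conditions the rule; the second-to-last letter is.
"zarerbutd" has second-to-last letter 't'. The stems whose second-to-last letter is 't' (zupatl → zupatlovi, mottumitz → mottumitzovi) add -ovi.
So zarerbutd → zarerbutdovi.

zarerbutdovi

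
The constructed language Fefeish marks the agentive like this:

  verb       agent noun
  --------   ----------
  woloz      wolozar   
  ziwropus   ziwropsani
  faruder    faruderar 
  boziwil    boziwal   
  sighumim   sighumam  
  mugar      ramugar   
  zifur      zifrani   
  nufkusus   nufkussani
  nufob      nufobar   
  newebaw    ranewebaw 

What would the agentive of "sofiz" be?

sofaz

zifur and faruder both end in -r yet inflect differently (zifrani, faruderar), so the final letter is not what conditions the rule; the last vowel is.
"sofiz" has last vowel 'i'. The stems whose last vowel is 'i' (boziwil → boziwal, sighumim → sighumam) change the last vowel to 'a'.
The other patterns: stems whose last vowel is 'u' delete the last vowel and add -ani; stems whose last vowel is 'e' or 'o' add -ar; stems whose last vowel is 'a' add the prefix ra-.
So sofiz → sofaz.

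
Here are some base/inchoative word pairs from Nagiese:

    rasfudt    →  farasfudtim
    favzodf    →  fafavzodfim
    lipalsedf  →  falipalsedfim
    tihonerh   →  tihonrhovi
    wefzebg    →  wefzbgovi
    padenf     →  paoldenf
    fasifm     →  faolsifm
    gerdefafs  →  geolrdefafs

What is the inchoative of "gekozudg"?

favzodf and padenf both end in -f yet inflect differently (fafavzodfim, paoldenf), so the final letter is not what conditions the rule; the second-to-last letter is.
"gekozudg" has second-to-last letter 'd'. The stems whose second-to-last letter is 'd' (rasfudt → farasfudtim, favzodf → fafavzodfim, lipalsedf → falipalsedfim) add fa- … -im around the stem.
The other patterns: stems whose second-to-last letter is 'b' or 'r' delete the last vowel and add -ovi; stems whose second-to-last letter is 'f' or 'n' insert -ol- after the first vowel.
So gekozudg → fagekozudgim.

fagekozudgim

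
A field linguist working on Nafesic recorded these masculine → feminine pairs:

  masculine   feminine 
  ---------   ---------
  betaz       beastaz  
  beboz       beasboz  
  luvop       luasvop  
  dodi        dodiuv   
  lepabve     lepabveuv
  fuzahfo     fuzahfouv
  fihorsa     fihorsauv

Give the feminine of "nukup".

"nukup" ends in a consonant. The stems ending in a consonant (betaz → beastaz, beboz → beasboz, luvop → luasvop) insert -as- after the first vowel.
So nukup → nuaskup.

nuaskup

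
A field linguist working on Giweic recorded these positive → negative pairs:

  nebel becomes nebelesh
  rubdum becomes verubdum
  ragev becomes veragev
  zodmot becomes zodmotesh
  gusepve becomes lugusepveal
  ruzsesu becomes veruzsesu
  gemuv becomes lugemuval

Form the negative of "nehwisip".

ragev and gemuv both end in -v yet inflect differently (veragev, lugemuval), so the final letter is not what conditions the rule; the first letter is.
"nehwisip" begins with n-. The one such stem in the data (nebel → nebelesh) adds -esh, so the same rule applies.
So nehwisip → nehwisipesh.

nehwisipesh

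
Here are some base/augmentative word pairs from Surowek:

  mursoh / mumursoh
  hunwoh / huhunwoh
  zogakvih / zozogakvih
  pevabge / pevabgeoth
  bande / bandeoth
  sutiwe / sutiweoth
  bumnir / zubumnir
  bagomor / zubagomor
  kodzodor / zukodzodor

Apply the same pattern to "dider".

zudider

"dider" ends in -r. The stems ending in -r (bumnir → zubumnir, bagomor → zubagomor, kodzodor → zukodzodor) add the prefix zu-.
So dider → zudider.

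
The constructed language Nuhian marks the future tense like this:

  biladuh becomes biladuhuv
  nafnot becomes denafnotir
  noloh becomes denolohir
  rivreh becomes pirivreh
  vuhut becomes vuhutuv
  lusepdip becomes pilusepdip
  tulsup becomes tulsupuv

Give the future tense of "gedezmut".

nafnot and vuhut both end in -t yet inflect differently (denafnotir, vuhutuv), so the final letter is not what conditions the rule; the last vowel is.
"gedezmut" has last vowel 'u'. The stems whose last vowel is 'u' (tulsup → tulsupuv, vuhut → vuhutuv, biladuh → biladuhuv) add -uv.
The other patterns: stems whose last vowel is 'o' add de- … -ir around the stem; stems whose last vowel is 'e' or 'i' add the prefix pi-.
So gedezmut → gedezmutuv.

gedezmutuv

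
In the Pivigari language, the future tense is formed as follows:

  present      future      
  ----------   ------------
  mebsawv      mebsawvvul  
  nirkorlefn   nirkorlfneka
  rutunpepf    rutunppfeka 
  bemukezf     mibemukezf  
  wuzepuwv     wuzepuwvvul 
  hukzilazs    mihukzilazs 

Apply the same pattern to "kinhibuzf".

bemukezf and rutunpepf both end in -f yet inflect differently (mibemukezf, rutunppfeka), so the final letter is not what conditions the rule; the second-to-last letter is.
"kinhibuzf" has second-to-last letter 'z'. The stems whose second-to-last letter is 'z' (bemukezf → mibemukezf, hukzilazs → mihukzilazs) add the prefix mi-.
So kinhibuzf → mikinhibuzf.

mikinhibuzf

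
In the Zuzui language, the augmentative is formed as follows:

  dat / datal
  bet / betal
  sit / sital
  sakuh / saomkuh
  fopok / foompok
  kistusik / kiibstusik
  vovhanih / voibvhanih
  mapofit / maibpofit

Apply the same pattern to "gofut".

fopok and kistusik both end in -k yet inflect differently (foompok, kiibstusik), so the final letter is not what conditions the rule; the number of vowels is.
"gofut" has 2 vowels. The stems with 2 vowels (sakuh → saomkuh, fopok → foompok) insert -om- after the first vowel.
So gofut → goomfut.

goomfut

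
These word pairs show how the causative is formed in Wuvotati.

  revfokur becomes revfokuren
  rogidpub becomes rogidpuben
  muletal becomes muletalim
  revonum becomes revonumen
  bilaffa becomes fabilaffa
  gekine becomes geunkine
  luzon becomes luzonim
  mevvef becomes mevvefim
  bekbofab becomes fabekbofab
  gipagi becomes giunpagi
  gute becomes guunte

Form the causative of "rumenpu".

rumenpuen

"rumenpu" begins with r-. The stems beginning with r- (rogidpub → rogidpuben, revonum → revonumen, revfokur → revfokuren) add -en.
The other patterns: stems beginning with g- insert -un- after the first vowel; stems beginning with b- add the prefix fa-; stems beginning with l- or m- add -im.
So rumenpu → rumenpuen.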